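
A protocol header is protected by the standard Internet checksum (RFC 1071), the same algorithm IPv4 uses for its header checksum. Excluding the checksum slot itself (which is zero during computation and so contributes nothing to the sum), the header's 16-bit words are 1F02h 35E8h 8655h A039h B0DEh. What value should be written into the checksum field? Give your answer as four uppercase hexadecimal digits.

One's-complement addition (fold any carry out of bit 15 back into bit 0):
  0x1F02 + 0x35E8 = 0x054EA
  0x54EA + 0x8655 = 0x0DB3F
  0xDB3F + 0xA039 = 0x17B78 → wrap carry → 0x7B79
  0x7B79 + 0xB0DE = 0x12C57 → wrap carry → 0x2C58
One's-complement sum = 0x2C58.
Checksum = ~0x2C58 & 0xFFFF = 0xD3A7.

D3A7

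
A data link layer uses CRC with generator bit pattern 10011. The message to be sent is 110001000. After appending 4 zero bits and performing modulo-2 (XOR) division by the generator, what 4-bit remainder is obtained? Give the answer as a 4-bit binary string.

Append 4 zeros: 1100010000000. Divide by 10011 (XOR where the leading bit is 1):
  pos 0: 11000 XOR 10011 = 01011
  pos 1: 10111 XOR 10011 = 00100
  pos 3: 10000 XOR 10011 = 00011
  pos 6: 11000 XOR 10011 = 01011
  pos 7: 10110 XOR 10011 = 00101
Remainder (last 4 bits) = 1010. This is the CRC / FCS.

1010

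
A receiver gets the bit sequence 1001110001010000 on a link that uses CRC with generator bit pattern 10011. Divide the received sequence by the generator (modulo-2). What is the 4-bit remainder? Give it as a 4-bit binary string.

1000

Modulo-2 division of 1001110001010000 by 10011:
  pos 0: 10011 XOR 10011 = 00000
  pos 5: 10001 XOR 10011 = 00010
  pos 8: 10010 XOR 10011 = 00001
Remainder = 1000 (nonzero — an error is detected).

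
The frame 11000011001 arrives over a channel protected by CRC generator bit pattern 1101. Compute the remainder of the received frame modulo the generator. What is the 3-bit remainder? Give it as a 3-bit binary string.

010

Modulo-2 division of 11000011001 by 1101:
  pos 0: 1100 XOR 1101 = 0001
  pos 3: 1001 XOR 1101 = 0100
  pos 4: 1001 XOR 1101 = 0100
  pos 5: 1000 XOR 1101 = 0101
  pos 6: 1010 XOR 1101 = 0111
  pos 7: 1111 XOR 1101 = 0010
Remainder = 010 (nonzero — an error is detected).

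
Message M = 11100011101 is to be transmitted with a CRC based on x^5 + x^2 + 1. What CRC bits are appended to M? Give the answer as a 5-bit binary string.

11000

Append 5 zeros: 1110001110100000. Divide by 100101 (XOR where the leading bit is 1):
  pos 0: 111000 XOR 100101 = 011101
  pos 1: 111011 XOR 100101 = 011110
  pos 2: 111101 XOR 100101 = 011000
  pos 3: 110001 XOR 100101 = 010100
  pos 4: 101000 XOR 100101 = 001101
  pos 6: 110110 XOR 100101 = 010011
  pos 7: 100110 XOR 100101 = 000011
Remainder (last 5 bits) = 11000. This is the CRC / FCS.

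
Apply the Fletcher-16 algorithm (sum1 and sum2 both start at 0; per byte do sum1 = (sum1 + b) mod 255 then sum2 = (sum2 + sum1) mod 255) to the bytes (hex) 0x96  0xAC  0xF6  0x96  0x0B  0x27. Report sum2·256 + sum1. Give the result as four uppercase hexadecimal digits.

Running sums (mod 255):
  after byte 0 (0x96): sum1=150, sum2=150
  after byte 1 (0xAC): sum1=67, sum2=217
  after byte 2 (0xF6): sum1=58, sum2=20
  after byte 3 (0x96): sum1=208, sum2=228
  after byte 4 (0x0B): sum1=219, sum2=192
  after byte 5 (0x27): sum1=3, sum2=195
Checksum = sum2·256 + sum1 = 195·256 + 3 = 49923 = 0xC303.

C303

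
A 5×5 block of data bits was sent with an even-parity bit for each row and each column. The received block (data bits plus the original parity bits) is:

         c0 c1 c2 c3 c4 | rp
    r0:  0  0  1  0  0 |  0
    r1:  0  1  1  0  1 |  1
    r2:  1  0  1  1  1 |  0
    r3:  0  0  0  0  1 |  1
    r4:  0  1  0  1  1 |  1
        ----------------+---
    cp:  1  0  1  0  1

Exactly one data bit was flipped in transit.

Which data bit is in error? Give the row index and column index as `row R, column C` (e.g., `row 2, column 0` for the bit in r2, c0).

row 0, column 4

Recompute each row's even parity and compare to rp:
  r0: data parity 1, sent rp 0 → mismatch
  r1: data parity 1, sent rp 1 → ok
  r2: data parity 0, sent rp 0 → ok
  r3: data parity 1, sent rp 1 → ok
  r4: data parity 1, sent rp 1 → ok
Recompute each column's even parity and compare to cp:
  c0: data parity 1, sent cp 1 → ok
  c1: data parity 0, sent cp 0 → ok
  c2: data parity 1, sent cp 1 → ok
  c3: data parity 0, sent cp 0 → ok
  c4: data parity 0, sent cp 1 → mismatch
Exactly one row (r0) and one column (c4) fail → the flipped bit is at their intersection.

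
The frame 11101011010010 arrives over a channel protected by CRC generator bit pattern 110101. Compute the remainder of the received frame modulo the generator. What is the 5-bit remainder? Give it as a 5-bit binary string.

Modulo-2 division of 11101011010010 by 110101:
  pos 0: 111010 XOR 110101 = 001111
  pos 2: 111111 XOR 110101 = 001010
  pos 4: 101001 XOR 110101 = 011100
  pos 5: 111000 XOR 110101 = 001101
  pos 7: 110101 XOR 110101 = 000000
Remainder = 00000 (zero — the frame passes the CRC check).

00000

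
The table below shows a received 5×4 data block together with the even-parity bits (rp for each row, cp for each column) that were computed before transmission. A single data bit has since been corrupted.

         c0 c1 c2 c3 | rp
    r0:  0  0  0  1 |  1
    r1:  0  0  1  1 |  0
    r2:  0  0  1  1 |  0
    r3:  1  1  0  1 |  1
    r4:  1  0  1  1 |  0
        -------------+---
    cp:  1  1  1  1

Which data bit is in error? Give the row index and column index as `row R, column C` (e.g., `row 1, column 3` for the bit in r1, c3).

Recompute each row's even parity and compare to rp:
  r0: data parity 1, sent rp 1 → ok
  r1: data parity 0, sent rp 0 → ok
  r2: data parity 0, sent rp 0 → ok
  r3: data parity 1, sent rp 1 → ok
  r4: data parity 1, sent rp 0 → mismatch
Recompute each column's even parity and compare to cp:
  c0: data parity 0, sent cp 1 → mismatch
  c1: data parity 1, sent cp 1 → ok
  c2: data parity 1, sent cp 1 → ok
  c3: data parity 1, sent cp 1 → ok
Exactly one row (r4) and one column (c0) fail → the flipped bit is at their intersection.

row 4, column 0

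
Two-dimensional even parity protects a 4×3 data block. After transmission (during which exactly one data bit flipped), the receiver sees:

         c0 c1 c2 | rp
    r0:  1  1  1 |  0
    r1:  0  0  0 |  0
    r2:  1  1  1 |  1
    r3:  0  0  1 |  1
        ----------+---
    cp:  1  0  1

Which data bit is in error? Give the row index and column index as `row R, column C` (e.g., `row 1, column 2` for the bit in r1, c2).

Recompute each row's even parity and compare to rp:
  r0: data parity 1, sent rp 0 → mismatch
  r1: data parity 0, sent rp 0 → ok
  r2: data parity 1, sent rp 1 → ok
  r3: data parity 1, sent rp 1 → ok
Recompute each column's even parity and compare to cp:
  c0: data parity 0, sent cp 1 → mismatch
  c1: data parity 0, sent cp 0 → ok
  c2: data parity 1, sent cp 1 → ok
Exactly one row (r0) and one column (c0) fail → the flipped bit is at their intersection.

row 0, column 0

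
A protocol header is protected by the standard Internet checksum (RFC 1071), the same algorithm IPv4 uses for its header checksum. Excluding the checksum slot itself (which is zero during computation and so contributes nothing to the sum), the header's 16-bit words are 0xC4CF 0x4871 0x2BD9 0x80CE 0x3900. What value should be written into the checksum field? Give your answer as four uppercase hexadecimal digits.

One's-complement addition (fold any carry out of bit 15 back into bit 0):
  0xC4CF + 0x4871 = 0x10D40 → wrap carry → 0x0D41
  0x0D41 + 0x2BD9 = 0x0391A
  0x391A + 0x80CE = 0x0B9E8
  0xB9E8 + 0x3900 = 0x0F2E8
One's-complement sum = 0xF2E8.
Checksum = ~0xF2E8 & 0xFFFF = 0x0D17.

0D17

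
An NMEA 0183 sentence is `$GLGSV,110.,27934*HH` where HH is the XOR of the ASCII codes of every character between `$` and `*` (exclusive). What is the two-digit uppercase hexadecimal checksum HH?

6C

XOR the ASCII codes of the payload characters:
  'G' = 0x47 → acc = 0x47
  'L' = 0x4C → acc = 0x0B
  'G' = 0x47 → acc = 0x4C
  'S' = 0x53 → acc = 0x1F
  'V' = 0x56 → acc = 0x49
  ',' = 0x2C → acc = 0x65
  '1' = 0x31 → acc = 0x54
  '1' = 0x31 → acc = 0x65
  '0' = 0x30 → acc = 0x55
  '.' = 0x2E → acc = 0x7B
  ',' = 0x2C → acc = 0x57
  '2' = 0x32 → acc = 0x65
  '7' = 0x37 → acc = 0x52
  '9' = 0x39 → acc = 0x6B
  '3' = 0x33 → acc = 0x58
  '4' = 0x34 → acc = 0x6C
Checksum = 0x6C.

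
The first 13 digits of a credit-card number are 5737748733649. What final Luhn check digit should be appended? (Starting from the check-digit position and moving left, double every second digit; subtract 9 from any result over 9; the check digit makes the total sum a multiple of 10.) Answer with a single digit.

1

Partial digits right→left: 9 4 6 3 3 7 8 4 7 7 3 7 5
Double every second digit counting from the check-digit position (so the 1st, 3rd, 5th, ... of the partial from the right).
  doubled (with −9 where >9): 9 3 6 7 5 6 1 → sum 37
  kept as-is: 4 3 7 4 7 7 → sum 32
Total = 37 + 32 = 69.
Check digit = (10 − (69 mod 10)) mod 10 = 1.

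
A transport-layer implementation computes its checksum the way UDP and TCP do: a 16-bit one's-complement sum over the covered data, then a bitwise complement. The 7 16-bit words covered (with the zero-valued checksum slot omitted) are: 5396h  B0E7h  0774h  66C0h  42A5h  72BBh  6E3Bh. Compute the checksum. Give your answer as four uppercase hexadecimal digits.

69B1

One's-complement addition (fold any carry out of bit 15 back into bit 0):
  0x5396 + 0xB0E7 = 0x1047D → wrap carry → 0x047E
  0x047E + 0x0774 = 0x00BF2
  0x0BF2 + 0x66C0 = 0x072B2
  0x72B2 + 0x42A5 = 0x0B557
  0xB557 + 0x72BB = 0x12812 → wrap carry → 0x2813
  0x2813 + 0x6E3B = 0x0964E
One's-complement sum = 0x964E.
Checksum = ~0x964E & 0xFFFF = 0x69B1.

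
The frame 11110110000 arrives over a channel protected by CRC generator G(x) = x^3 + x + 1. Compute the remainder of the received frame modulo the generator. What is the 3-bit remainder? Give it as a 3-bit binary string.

101

Modulo-2 division of 11110110000 by 1011:
  pos 0: 1111 XOR 1011 = 0100
  pos 1: 1000 XOR 1011 = 0011
  pos 3: 1111 XOR 1011 = 0100
  pos 4: 1000 XOR 1011 = 0011
  pos 6: 1100 XOR 1011 = 0111
  pos 7: 1110 XOR 1011 = 0101
Remainder = 101 (nonzero — an error is detected).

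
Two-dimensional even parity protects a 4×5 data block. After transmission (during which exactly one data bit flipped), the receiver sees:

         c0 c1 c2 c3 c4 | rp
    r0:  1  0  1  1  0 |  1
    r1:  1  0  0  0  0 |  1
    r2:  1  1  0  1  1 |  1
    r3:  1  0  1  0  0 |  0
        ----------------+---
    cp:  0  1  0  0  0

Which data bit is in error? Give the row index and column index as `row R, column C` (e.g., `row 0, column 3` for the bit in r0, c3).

Recompute each row's even parity and compare to rp:
  r0: data parity 1, sent rp 1 → ok
  r1: data parity 1, sent rp 1 → ok
  r2: data parity 0, sent rp 1 → mismatch
  r3: data parity 0, sent rp 0 → ok
Recompute each column's even parity and compare to cp:
  c0: data parity 0, sent cp 0 → ok
  c1: data parity 1, sent cp 1 → ok
  c2: data parity 0, sent cp 0 → ok
  c3: data parity 0, sent cp 0 → ok
  c4: data parity 1, sent cp 0 → mismatch
Exactly one row (r2) and one column (c4) fail → the flipped bit is at their intersection.

row 2, column 4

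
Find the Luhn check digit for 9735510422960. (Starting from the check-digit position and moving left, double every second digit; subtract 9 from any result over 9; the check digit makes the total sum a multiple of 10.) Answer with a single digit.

Partial digits right→left: 0 6 9 2 2 4 0 1 5 5 3 7 9
Double every second digit counting from the check-digit position (so the 1st, 3rd, 5th, ... of the partial from the right).
  doubled (with −9 where >9): 0 9 4 0 1 6 9 → sum 29
  kept as-is: 6 2 4 1 5 7 → sum 25
Total = 29 + 25 = 54.
Check digit = (10 − (54 mod 10)) mod 10 = 6.

6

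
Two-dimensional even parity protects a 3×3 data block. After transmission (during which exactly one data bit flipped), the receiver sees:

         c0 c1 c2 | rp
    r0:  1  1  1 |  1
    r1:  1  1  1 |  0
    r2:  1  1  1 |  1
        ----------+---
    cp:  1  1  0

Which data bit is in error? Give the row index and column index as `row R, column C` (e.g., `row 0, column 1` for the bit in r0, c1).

row 1, column 2

Recompute each row's even parity and compare to rp:
  r0: data parity 1, sent rp 1 → ok
  r1: data parity 1, sent rp 0 → mismatch
  r2: data parity 1, sent rp 1 → ok
Recompute each column's even parity and compare to cp:
  c0: data parity 1, sent cp 1 → ok
  c1: data parity 1, sent cp 1 → ok
  c2: data parity 1, sent cp 0 → mismatch
Exactly one row (r1) and one column (c2) fail → the flipped bit is at their intersection.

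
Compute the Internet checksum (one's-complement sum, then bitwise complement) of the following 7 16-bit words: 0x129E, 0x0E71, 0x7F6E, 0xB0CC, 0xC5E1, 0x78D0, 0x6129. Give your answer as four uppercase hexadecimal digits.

0EDA

One's-complement addition (fold any carry out of bit 15 back into bit 0):
  0x129E + 0x0E71 = 0x0210F
  0x210F + 0x7F6E = 0x0A07D
  0xA07D + 0xB0CC = 0x15149 → wrap carry → 0x514A
  0x514A + 0xC5E1 = 0x1172B → wrap carry → 0x172C
  0x172C + 0x78D0 = 0x08FFC
  0x8FFC + 0x6129 = 0x0F125
One's-complement sum = 0xF125.
Checksum = ~0xF125 & 0xFFFF = 0x0EDA.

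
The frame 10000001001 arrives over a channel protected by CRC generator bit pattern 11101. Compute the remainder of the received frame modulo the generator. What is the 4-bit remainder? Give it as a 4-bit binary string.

Modulo-2 division of 10000001001 by 11101:
  pos 0: 10000 XOR 11101 = 01101
  pos 1: 11010 XOR 11101 = 00111
  pos 3: 11101 XOR 11101 = 00000
Remainder = 0001 (nonzero — an error is detected).

0001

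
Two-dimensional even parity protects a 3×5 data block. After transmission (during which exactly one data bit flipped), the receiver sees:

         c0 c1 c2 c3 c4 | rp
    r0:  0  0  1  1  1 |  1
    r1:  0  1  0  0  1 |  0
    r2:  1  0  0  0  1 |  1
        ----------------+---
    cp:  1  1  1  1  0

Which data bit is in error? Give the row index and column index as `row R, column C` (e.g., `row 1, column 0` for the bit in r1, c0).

Recompute each row's even parity and compare to rp:
  r0: data parity 1, sent rp 1 → ok
  r1: data parity 0, sent rp 0 → ok
  r2: data parity 0, sent rp 1 → mismatch
Recompute each column's even parity and compare to cp:
  c0: data parity 1, sent cp 1 → ok
  c1: data parity 1, sent cp 1 → ok
  c2: data parity 1, sent cp 1 → ok
  c3: data parity 1, sent cp 1 → ok
  c4: data parity 1, sent cp 0 → mismatch
Exactly one row (r2) and one column (c4) fail → the flipped bit is at their intersection.

row 2, column 4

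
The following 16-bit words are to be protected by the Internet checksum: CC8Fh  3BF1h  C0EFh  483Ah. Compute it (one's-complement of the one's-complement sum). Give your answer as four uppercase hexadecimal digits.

One's-complement addition (fold any carry out of bit 15 back into bit 0):
  0xCC8F + 0x3BF1 = 0x10880 → wrap carry → 0x0881
  0x0881 + 0xC0EF = 0x0C970
  0xC970 + 0x483A = 0x111AA → wrap carry → 0x11AB
One's-complement sum = 0x11AB.
Checksum = ~0x11AB & 0xFFFF = 0xEE54.

EE54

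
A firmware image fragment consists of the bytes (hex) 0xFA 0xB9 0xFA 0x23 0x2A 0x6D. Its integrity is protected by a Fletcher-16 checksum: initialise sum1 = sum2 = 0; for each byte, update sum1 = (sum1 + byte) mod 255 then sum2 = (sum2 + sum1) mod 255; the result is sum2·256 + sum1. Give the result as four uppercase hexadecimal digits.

Running sums (mod 255):
  after byte 0 (0xFA): sum1=250, sum2=250
  after byte 1 (0xB9): sum1=180, sum2=175
  after byte 2 (0xFA): sum1=175, sum2=95
  after byte 3 (0x23): sum1=210, sum2=50
  after byte 4 (0x2A): sum1=252, sum2=47
  after byte 5 (0x6D): sum1=106, sum2=153
Checksum = sum2·256 + sum1 = 153·256 + 106 = 39274 = 0x996A.

996A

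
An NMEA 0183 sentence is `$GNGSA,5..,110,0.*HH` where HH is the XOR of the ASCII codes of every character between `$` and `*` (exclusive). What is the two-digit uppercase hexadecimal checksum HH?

XOR the ASCII codes of the payload characters:
  'G' = 0x47 → acc = 0x47
  'N' = 0x4E → acc = 0x09
  'G' = 0x47 → acc = 0x4E
  'S' = 0x53 → acc = 0x1D
  'A' = 0x41 → acc = 0x5C
  ',' = 0x2C → acc = 0x70
  '5' = 0x35 → acc = 0x45
  '.' = 0x2E → acc = 0x6B
  '.' = 0x2E → acc = 0x45
  ',' = 0x2C → acc = 0x69
  '1' = 0x31 → acc = 0x58
  '1' = 0x31 → acc = 0x69
  '0' = 0x30 → acc = 0x59
  ',' = 0x2C → acc = 0x75
  '0' = 0x30 → acc = 0x45
  '.' = 0x2E → acc = 0x6B
Checksum = 0x6B.

6B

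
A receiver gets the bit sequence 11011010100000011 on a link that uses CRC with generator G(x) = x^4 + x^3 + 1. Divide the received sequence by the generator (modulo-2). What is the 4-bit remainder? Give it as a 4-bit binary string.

0001

Modulo-2 division of 11011010100000011 by 11001:
  pos 0: 11011 XOR 11001 = 00010
  pos 3: 10010 XOR 11001 = 01011
  pos 4: 10111 XOR 11001 = 01110
  pos 5: 11100 XOR 11001 = 00101
  pos 7: 10100 XOR 11001 = 01101
  pos 8: 11010 XOR 11001 = 00011
  pos 11: 11001 XOR 11001 = 00000
Remainder = 0001 (nonzero — an error is detected).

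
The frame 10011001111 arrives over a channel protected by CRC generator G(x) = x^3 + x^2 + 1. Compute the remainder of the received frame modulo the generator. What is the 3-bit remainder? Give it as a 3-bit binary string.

Modulo-2 division of 10011001111 by 1101:
  pos 0: 1001 XOR 1101 = 0100
  pos 1: 1001 XOR 1101 = 0100
  pos 2: 1000 XOR 1101 = 0101
  pos 3: 1010 XOR 1101 = 0111
  pos 4: 1111 XOR 1101 = 0010
  pos 6: 1011 XOR 1101 = 0110
  pos 7: 1101 XOR 1101 = 0000
Remainder = 000 (zero — the frame passes the CRC check).

000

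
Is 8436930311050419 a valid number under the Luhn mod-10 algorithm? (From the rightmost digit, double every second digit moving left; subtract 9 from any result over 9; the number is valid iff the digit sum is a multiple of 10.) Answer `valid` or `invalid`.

From the right, keep odd positions and double even positions (subtract 9 from any doubled value over 9):
  doubled (positions 2,4,...): 2 0 0 2 0 9 6 7 → sum 26
  kept (positions 1,3,...): 9 4 5 1 3 3 6 4 → sum 35
Total = 61.
61 mod 10 = 1, so the number is invalid.

invalid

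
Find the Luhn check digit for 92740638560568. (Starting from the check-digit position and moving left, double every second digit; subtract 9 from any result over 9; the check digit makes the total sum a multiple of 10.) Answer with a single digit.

7

Partial digits right→left: 8 6 5 0 6 5 8 3 6 0 4 7 2 9
Double every second digit counting from the check-digit position (so the 1st, 3rd, 5th, ... of the partial from the right).
  doubled (with −9 where >9): 7 1 3 7 3 8 4 → sum 33
  kept as-is: 6 0 5 3 0 7 9 → sum 30
Total = 33 + 30 = 63.
Check digit = (10 − (63 mod 10)) mod 10 = 7.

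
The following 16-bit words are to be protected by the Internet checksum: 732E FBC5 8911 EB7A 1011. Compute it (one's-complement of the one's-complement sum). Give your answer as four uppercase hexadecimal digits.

0C6E

One's-complement addition (fold any carry out of bit 15 back into bit 0):
  0x732E + 0xFBC5 = 0x16EF3 → wrap carry → 0x6EF4
  0x6EF4 + 0x8911 = 0x0F805
  0xF805 + 0xEB7A = 0x1E37F → wrap carry → 0xE380
  0xE380 + 0x1011 = 0x0F391
One's-complement sum = 0xF391.
Checksum = ~0xF391 & 0xFFFF = 0x0C6E.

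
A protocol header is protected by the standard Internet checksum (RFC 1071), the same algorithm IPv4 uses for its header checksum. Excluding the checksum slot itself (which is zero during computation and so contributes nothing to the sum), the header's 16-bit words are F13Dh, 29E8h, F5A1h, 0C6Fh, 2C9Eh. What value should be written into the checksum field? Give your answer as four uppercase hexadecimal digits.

B62A

One's-complement addition (fold any carry out of bit 15 back into bit 0):
  0xF13D + 0x29E8 = 0x11B25 → wrap carry → 0x1B26
  0x1B26 + 0xF5A1 = 0x110C7 → wrap carry → 0x10C8
  0x10C8 + 0x0C6F = 0x01D37
  0x1D37 + 0x2C9E = 0x049D5
One's-complement sum = 0x49D5.
Checksum = ~0x49D5 & 0xFFFF = 0xB62A.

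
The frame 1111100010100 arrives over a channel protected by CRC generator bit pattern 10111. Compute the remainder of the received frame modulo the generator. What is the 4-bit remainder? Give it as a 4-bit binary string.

0100

Modulo-2 division of 1111100010100 by 10111:
  pos 0: 11111 XOR 10111 = 01000
  pos 1: 10000 XOR 10111 = 00111
  pos 3: 11100 XOR 10111 = 01011
  pos 4: 10111 XOR 10111 = 00000
Remainder = 0100 (nonzero — an error is detected).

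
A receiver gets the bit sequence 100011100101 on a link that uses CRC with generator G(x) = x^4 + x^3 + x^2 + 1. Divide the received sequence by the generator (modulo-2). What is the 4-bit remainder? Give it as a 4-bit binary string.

Modulo-2 division of 100011100101 by 11101:
  pos 0: 10001 XOR 11101 = 01100
  pos 1: 11001 XOR 11101 = 00100
  pos 3: 10010 XOR 11101 = 01111
  pos 4: 11110 XOR 11101 = 00011
  pos 7: 11101 XOR 11101 = 00000
Remainder = 0000 (zero — the frame passes the CRC check).

0000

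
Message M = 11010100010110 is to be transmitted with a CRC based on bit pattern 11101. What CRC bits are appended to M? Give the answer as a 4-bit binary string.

Append 4 zeros: 110101000101100000. Divide by 11101 (XOR where the leading bit is 1):
  pos 0: 11010 XOR 11101 = 00111
  pos 2: 11110 XOR 11101 = 00011
  pos 5: 11001 XOR 11101 = 00100
  pos 7: 10001 XOR 11101 = 01100
  pos 8: 11001 XOR 11101 = 00100
  pos 10: 10000 XOR 11101 = 01101
  pos 11: 11010 XOR 11101 = 00111
  pos 13: 11100 XOR 11101 = 00001
Remainder (last 4 bits) = 0001. This is the CRC / FCS.

0001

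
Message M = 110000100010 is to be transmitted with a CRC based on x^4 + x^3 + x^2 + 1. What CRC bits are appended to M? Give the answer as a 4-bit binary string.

Append 4 zeros: 1100001000100000. Divide by 11101 (XOR where the leading bit is 1):
  pos 0: 11000 XOR 11101 = 00101
  pos 2: 10101 XOR 11101 = 01000
  pos 3: 10000 XOR 11101 = 01101
  pos 4: 11010 XOR 11101 = 00111
  pos 6: 11101 XOR 11101 = 00000
Remainder (last 4 bits) = 0000. This is the CRC / FCS.

0000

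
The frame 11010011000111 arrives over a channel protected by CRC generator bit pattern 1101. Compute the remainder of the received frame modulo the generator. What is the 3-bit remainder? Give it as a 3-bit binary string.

Modulo-2 division of 11010011000111 by 1101:
  pos 0: 1101 XOR 1101 = 0000
  pos 6: 1100 XOR 1101 = 0001
  pos 9: 1011 XOR 1101 = 0110
  pos 10: 1101 XOR 1101 = 0000
Remainder = 000 (zero — the frame passes the CRC check).

000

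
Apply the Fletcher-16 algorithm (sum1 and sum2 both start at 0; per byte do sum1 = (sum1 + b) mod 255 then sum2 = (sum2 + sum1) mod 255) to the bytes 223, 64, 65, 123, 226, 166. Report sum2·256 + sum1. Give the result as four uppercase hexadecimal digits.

Running sums (mod 255):
  after byte 0 (223): sum1=223, sum2=223
  after byte 1 (64): sum1=32, sum2=0
  after byte 2 (65): sum1=97, sum2=97
  after byte 3 (123): sum1=220, sum2=62
  after byte 4 (226): sum1=191, sum2=253
  after byte 5 (166): sum1=102, sum2=100
Checksum = sum2·256 + sum1 = 100·256 + 102 = 25702 = 0x6466.

6466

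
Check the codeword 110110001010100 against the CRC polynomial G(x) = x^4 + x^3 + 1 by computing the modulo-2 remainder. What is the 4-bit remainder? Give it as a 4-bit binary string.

Modulo-2 division of 110110001010100 by 11001:
  pos 0: 11011 XOR 11001 = 00010
  pos 3: 10000 XOR 11001 = 01001
  pos 4: 10011 XOR 11001 = 01010
  pos 5: 10100 XOR 11001 = 01101
  pos 6: 11011 XOR 11001 = 00010
  pos 9: 10010 XOR 11001 = 01011
  pos 10: 10110 XOR 11001 = 01111
Remainder = 1111 (nonzero — an error is detected).

1111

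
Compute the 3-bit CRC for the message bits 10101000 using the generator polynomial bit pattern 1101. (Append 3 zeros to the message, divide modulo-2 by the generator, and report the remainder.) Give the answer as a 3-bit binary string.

001

Append 3 zeros: 10101000000. Divide by 1101 (XOR where the leading bit is 1):
  pos 0: 1010 XOR 1101 = 0111
  pos 1: 1111 XOR 1101 = 0010
  pos 3: 1000 XOR 1101 = 0101
  pos 4: 1010 XOR 1101 = 0111
  pos 5: 1110 XOR 1101 = 0011
  pos 7: 1100 XOR 1101 = 0001
Remainder (last 3 bits) = 001. This is the CRC / FCS.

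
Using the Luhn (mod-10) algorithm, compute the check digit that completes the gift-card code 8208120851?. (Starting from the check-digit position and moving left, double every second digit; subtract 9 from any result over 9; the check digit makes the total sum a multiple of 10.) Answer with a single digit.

Partial digits right→left: 1 5 8 0 2 1 8 0 2 8
Double every second digit counting from the check-digit position (so the 1st, 3rd, 5th, ... of the partial from the right).
  doubled (with −9 where >9): 2 7 4 7 4 → sum 24
  kept as-is: 5 0 1 0 8 → sum 14
Total = 24 + 14 = 38.
Check digit = (10 − (38 mod 10)) mod 10 = 2.

2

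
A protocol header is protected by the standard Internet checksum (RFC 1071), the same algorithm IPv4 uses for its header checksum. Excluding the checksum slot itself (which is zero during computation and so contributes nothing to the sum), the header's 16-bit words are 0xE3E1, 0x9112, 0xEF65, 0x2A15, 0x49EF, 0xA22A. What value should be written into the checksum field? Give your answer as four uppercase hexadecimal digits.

8576

One's-complement addition (fold any carry out of bit 15 back into bit 0):
  0xE3E1 + 0x9112 = 0x174F3 → wrap carry → 0x74F4
  0x74F4 + 0xEF65 = 0x16459 → wrap carry → 0x645A
  0x645A + 0x2A15 = 0x08E6F
  0x8E6F + 0x49EF = 0x0D85E
  0xD85E + 0xA22A = 0x17A88 → wrap carry → 0x7A89
One's-complement sum = 0x7A89.
Checksum = ~0x7A89 & 0xFFFF = 0x8576.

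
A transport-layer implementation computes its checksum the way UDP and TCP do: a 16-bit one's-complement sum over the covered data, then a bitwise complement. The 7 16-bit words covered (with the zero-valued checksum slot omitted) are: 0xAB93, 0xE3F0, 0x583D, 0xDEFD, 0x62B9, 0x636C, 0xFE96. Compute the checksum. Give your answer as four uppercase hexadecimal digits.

One's-complement addition (fold any carry out of bit 15 back into bit 0):
  0xAB93 + 0xE3F0 = 0x18F83 → wrap carry → 0x8F84
  0x8F84 + 0x583D = 0x0E7C1
  0xE7C1 + 0xDEFD = 0x1C6BE → wrap carry → 0xC6BF
  0xC6BF + 0x62B9 = 0x12978 → wrap carry → 0x2979
  0x2979 + 0x636C = 0x08CE5
  0x8CE5 + 0xFE96 = 0x18B7B → wrap carry → 0x8B7C
One's-complement sum = 0x8B7C.
Checksum = ~0x8B7C & 0xFFFF = 0x7483.

7483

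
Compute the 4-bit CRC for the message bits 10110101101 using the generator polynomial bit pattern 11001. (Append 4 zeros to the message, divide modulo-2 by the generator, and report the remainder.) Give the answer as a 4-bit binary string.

0110

Append 4 zeros: 101101011010000. Divide by 11001 (XOR where the leading bit is 1):
  pos 0: 10110 XOR 11001 = 01111
  pos 1: 11111 XOR 11001 = 00110
  pos 3: 11001 XOR 11001 = 00000
  pos 8: 10100 XOR 11001 = 01101
  pos 9: 11010 XOR 11001 = 00011
Remainder (last 4 bits) = 0110. This is the CRC / FCS.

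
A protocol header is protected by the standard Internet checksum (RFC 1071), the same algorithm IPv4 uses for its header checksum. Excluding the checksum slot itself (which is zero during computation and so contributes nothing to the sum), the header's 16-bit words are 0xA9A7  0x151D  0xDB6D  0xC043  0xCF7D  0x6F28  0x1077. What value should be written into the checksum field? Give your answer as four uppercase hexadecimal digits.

566C

One's-complement addition (fold any carry out of bit 15 back into bit 0):
  0xA9A7 + 0x151D = 0x0BEC4
  0xBEC4 + 0xDB6D = 0x19A31 → wrap carry → 0x9A32
  0x9A32 + 0xC043 = 0x15A75 → wrap carry → 0x5A76
  0x5A76 + 0xCF7D = 0x129F3 → wrap carry → 0x29F4
  0x29F4 + 0x6F28 = 0x0991C
  0x991C + 0x1077 = 0x0A993
One's-complement sum = 0xA993.
Checksum = ~0xA993 & 0xFFFF = 0x566C.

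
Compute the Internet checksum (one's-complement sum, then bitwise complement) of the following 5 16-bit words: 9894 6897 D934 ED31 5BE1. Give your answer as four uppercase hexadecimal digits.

DC8B

One's-complement addition (fold any carry out of bit 15 back into bit 0):
  0x9894 + 0x6897 = 0x1012B → wrap carry → 0x012C
  0x012C + 0xD934 = 0x0DA60
  0xDA60 + 0xED31 = 0x1C791 → wrap carry → 0xC792
  0xC792 + 0x5BE1 = 0x12373 → wrap carry → 0x2374
One's-complement sum = 0x2374.
Checksum = ~0x2374 & 0xFFFF = 0xDC8B.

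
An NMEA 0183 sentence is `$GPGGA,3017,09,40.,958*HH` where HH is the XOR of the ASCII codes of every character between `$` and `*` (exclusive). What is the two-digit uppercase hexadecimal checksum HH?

44

XOR the ASCII codes of the payload characters:
  'G' = 0x47 → acc = 0x47
  'P' = 0x50 → acc = 0x17
  'G' = 0x47 → acc = 0x50
  'G' = 0x47 → acc = 0x17
  'A' = 0x41 → acc = 0x56
  ',' = 0x2C → acc = 0x7A
  '3' = 0x33 → acc = 0x49
  '0' = 0x30 → acc = 0x79
  '1' = 0x31 → acc = 0x48
  '7' = 0x37 → acc = 0x7F
  ',' = 0x2C → acc = 0x53
  '0' = 0x30 → acc = 0x63
  '9' = 0x39 → acc = 0x5A
  ',' = 0x2C → acc = 0x76
  '4' = 0x34 → acc = 0x42
  '0' = 0x30 → acc = 0x72
  '.' = 0x2E → acc = 0x5C
  ',' = 0x2C → acc = 0x70
  '9' = 0x39 → acc = 0x49
  '5' = 0x35 → acc = 0x7C
  '8' = 0x38 → acc = 0x44
Checksum = 0x44.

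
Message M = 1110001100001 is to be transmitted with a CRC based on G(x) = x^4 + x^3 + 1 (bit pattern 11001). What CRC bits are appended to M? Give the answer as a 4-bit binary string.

Append 4 zeros: 11100011000010000. Divide by 11001 (XOR where the leading bit is 1):
  pos 0: 11100 XOR 11001 = 00101
  pos 2: 10101 XOR 11001 = 01100
  pos 3: 11001 XOR 11001 = 00000
  pos 12: 10000 XOR 11001 = 01001
Remainder (last 4 bits) = 1001. This is the CRC / FCS.

1001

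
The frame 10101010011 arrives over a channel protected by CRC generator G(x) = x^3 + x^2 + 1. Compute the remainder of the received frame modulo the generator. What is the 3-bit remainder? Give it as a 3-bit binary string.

Modulo-2 division of 10101010011 by 1101:
  pos 0: 1010 XOR 1101 = 0111
  pos 1: 1111 XOR 1101 = 0010
  pos 3: 1001 XOR 1101 = 0100
  pos 4: 1000 XOR 1101 = 0101
  pos 5: 1010 XOR 1101 = 0111
  pos 6: 1111 XOR 1101 = 0010
Remainder = 101 (nonzero — an error is detected).

101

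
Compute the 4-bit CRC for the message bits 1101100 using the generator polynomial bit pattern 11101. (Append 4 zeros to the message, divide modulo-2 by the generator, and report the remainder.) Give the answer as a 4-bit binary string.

0011

Append 4 zeros: 11011000000. Divide by 11101 (XOR where the leading bit is 1):
  pos 0: 11011 XOR 11101 = 00110
  pos 2: 11000 XOR 11101 = 00101
  pos 4: 10100 XOR 11101 = 01001
  pos 5: 10010 XOR 11101 = 01111
  pos 6: 11110 XOR 11101 = 00011
Remainder (last 4 bits) = 0011. This is the CRC / FCS.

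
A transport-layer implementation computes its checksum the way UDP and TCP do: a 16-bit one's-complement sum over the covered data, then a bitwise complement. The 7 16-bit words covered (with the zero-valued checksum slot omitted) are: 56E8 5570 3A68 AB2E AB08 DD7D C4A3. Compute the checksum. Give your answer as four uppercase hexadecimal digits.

20E6

One's-complement addition (fold any carry out of bit 15 back into bit 0):
  0x56E8 + 0x5570 = 0x0AC58
  0xAC58 + 0x3A68 = 0x0E6C0
  0xE6C0 + 0xAB2E = 0x191EE → wrap carry → 0x91EF
  0x91EF + 0xAB08 = 0x13CF7 → wrap carry → 0x3CF8
  0x3CF8 + 0xDD7D = 0x11A75 → wrap carry → 0x1A76
  0x1A76 + 0xC4A3 = 0x0DF19
One's-complement sum = 0xDF19.
Checksum = ~0xDF19 & 0xFFFF = 0x20E6.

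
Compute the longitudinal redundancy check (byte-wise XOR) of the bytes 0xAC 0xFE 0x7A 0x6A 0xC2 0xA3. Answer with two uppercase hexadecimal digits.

23

XOR the bytes together:
  start with 0xAC
  0xAC ⊕ 0xFE = 0x52
  0x52 ⊕ 0x7A = 0x28
  0x28 ⊕ 0x6A = 0x42
  0x42 ⊕ 0xC2 = 0x80
  0x80 ⊕ 0xA3 = 0x23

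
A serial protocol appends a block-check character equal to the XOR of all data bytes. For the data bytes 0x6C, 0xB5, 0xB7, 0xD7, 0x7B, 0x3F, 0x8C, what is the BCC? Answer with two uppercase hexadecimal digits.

XOR the bytes together:
  start with 0x6C
  0x6C ⊕ 0xB5 = 0xD9
  0xD9 ⊕ 0xB7 = 0x6E
  0x6E ⊕ 0xD7 = 0xB9
  0xB9 ⊕ 0x7B = 0xC2
  0xC2 ⊕ 0x3F = 0xFD
  0xFD ⊕ 0x8C = 0x71

71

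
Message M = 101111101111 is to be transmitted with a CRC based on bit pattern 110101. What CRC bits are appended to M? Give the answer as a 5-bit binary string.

10111

Append 5 zeros: 10111110111100000. Divide by 110101 (XOR where the leading bit is 1):
  pos 0: 101111 XOR 110101 = 011010
  pos 1: 110101 XOR 110101 = 000000
  pos 8: 111100 XOR 110101 = 001001
  pos 10: 100100 XOR 110101 = 010001
  pos 11: 100010 XOR 110101 = 010111
Remainder (last 5 bits) = 10111. This is the CRC / FCS.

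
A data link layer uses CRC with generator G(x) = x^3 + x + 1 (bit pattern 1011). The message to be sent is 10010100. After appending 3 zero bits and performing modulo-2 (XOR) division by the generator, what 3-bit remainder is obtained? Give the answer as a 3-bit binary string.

101

Append 3 zeros: 10010100000. Divide by 1011 (XOR where the leading bit is 1):
  pos 0: 1001 XOR 1011 = 0010
  pos 2: 1001 XOR 1011 = 0010
  pos 4: 1000 XOR 1011 = 0011
  pos 6: 1100 XOR 1011 = 0111
  pos 7: 1110 XOR 1011 = 0101
Remainder (last 3 bits) = 101. This is the CRC / FCS.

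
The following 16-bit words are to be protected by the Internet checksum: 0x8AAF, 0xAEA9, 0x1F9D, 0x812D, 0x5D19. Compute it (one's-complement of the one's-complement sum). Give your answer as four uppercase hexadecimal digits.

One's-complement addition (fold any carry out of bit 15 back into bit 0):
  0x8AAF + 0xAEA9 = 0x13958 → wrap carry → 0x3959
  0x3959 + 0x1F9D = 0x058F6
  0x58F6 + 0x812D = 0x0DA23
  0xDA23 + 0x5D19 = 0x1373C → wrap carry → 0x373D
One's-complement sum = 0x373D.
Checksum = ~0x373D & 0xFFFF = 0xC8C2.

C8C2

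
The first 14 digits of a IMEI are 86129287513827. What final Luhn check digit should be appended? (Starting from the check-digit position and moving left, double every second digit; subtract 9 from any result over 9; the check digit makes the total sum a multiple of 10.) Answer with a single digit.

Partial digits right→left: 7 2 8 3 1 5 7 8 2 9 2 1 6 8
Double every second digit counting from the check-digit position (so the 1st, 3rd, 5th, ... of the partial from the right).
  doubled (with −9 where >9): 5 7 2 5 4 4 3 → sum 30
  kept as-is: 2 3 5 8 9 1 8 → sum 36
Total = 30 + 36 = 66.
Check digit = (10 − (66 mod 10)) mod 10 = 4.

4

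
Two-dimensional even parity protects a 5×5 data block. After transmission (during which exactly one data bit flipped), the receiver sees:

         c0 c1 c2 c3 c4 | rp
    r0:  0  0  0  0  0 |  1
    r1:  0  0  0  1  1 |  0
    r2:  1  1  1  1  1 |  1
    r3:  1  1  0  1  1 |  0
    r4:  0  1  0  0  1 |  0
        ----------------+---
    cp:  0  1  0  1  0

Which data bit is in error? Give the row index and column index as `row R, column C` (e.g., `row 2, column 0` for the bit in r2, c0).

row 0, column 2

Recompute each row's even parity and compare to rp:
  r0: data parity 0, sent rp 1 → mismatch
  r1: data parity 0, sent rp 0 → ok
  r2: data parity 1, sent rp 1 → ok
  r3: data parity 0, sent rp 0 → ok
  r4: data parity 0, sent rp 0 → ok
Recompute each column's even parity and compare to cp:
  c0: data parity 0, sent cp 0 → ok
  c1: data parity 1, sent cp 1 → ok
  c2: data parity 1, sent cp 0 → mismatch
  c3: data parity 1, sent cp 1 → ok
  c4: data parity 0, sent cp 0 → ok
Exactly one row (r0) and one column (c2) fail → the flipped bit is at their intersection.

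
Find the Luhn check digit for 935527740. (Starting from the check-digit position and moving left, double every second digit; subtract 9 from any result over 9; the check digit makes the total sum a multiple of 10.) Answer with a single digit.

Partial digits right→left: 0 4 7 7 2 5 5 3 9
Double every second digit counting from the check-digit position (so the 1st, 3rd, 5th, ... of the partial from the right).
  doubled (with −9 where >9): 0 5 4 1 9 → sum 19
  kept as-is: 4 7 5 3 → sum 19
Total = 19 + 19 = 38.
Check digit = (10 − (38 mod 10)) mod 10 = 2.

2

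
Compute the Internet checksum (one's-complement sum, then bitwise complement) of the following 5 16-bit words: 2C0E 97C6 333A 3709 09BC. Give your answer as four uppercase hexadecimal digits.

C82B

One's-complement addition (fold any carry out of bit 15 back into bit 0):
  0x2C0E + 0x97C6 = 0x0C3D4
  0xC3D4 + 0x333A = 0x0F70E
  0xF70E + 0x3709 = 0x12E17 → wrap carry → 0x2E18
  0x2E18 + 0x09BC = 0x037D4
One's-complement sum = 0x37D4.
Checksum = ~0x37D4 & 0xFFFF = 0xC82B.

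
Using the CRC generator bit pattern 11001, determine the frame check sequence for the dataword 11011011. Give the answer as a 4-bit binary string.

1100

Append 4 zeros: 110110110000. Divide by 11001 (XOR where the leading bit is 1):
  pos 0: 11011 XOR 11001 = 00010
  pos 3: 10011 XOR 11001 = 01010
  pos 4: 10100 XOR 11001 = 01101
  pos 5: 11010 XOR 11001 = 00011
Remainder (last 4 bits) = 1100. This is the CRC / FCS.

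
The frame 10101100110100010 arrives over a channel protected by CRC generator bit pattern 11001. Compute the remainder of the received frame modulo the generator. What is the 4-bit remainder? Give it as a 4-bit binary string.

Modulo-2 division of 10101100110100010 by 11001:
  pos 0: 10101 XOR 11001 = 01100
  pos 1: 11001 XOR 11001 = 00000
  pos 8: 11010 XOR 11001 = 00011
  pos 11: 11001 XOR 11001 = 00000
Remainder = 0000 (zero — the frame passes the CRC check).

0000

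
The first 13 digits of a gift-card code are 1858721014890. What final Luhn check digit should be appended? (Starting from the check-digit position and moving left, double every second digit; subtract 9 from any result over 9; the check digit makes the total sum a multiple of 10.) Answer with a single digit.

Partial digits right→left: 0 9 8 4 1 0 1 2 7 8 5 8 1
Double every second digit counting from the check-digit position (so the 1st, 3rd, 5th, ... of the partial from the right).
  doubled (with −9 where >9): 0 7 2 2 5 1 2 → sum 19
  kept as-is: 9 4 0 2 8 8 → sum 31
Total = 19 + 31 = 50.
Check digit = (10 − (50 mod 10)) mod 10 = 0.

0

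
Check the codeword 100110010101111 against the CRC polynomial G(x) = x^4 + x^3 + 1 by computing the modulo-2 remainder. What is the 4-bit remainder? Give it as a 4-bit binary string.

Modulo-2 division of 100110010101111 by 11001:
  pos 0: 10011 XOR 11001 = 01010
  pos 1: 10100 XOR 11001 = 01101
  pos 2: 11010 XOR 11001 = 00011
  pos 5: 11101 XOR 11001 = 00100
  pos 7: 10001 XOR 11001 = 01000
  pos 8: 10001 XOR 11001 = 01000
  pos 9: 10001 XOR 11001 = 01000
  pos 10: 10001 XOR 11001 = 01000
Remainder = 1000 (nonzero — an error is detected).

1000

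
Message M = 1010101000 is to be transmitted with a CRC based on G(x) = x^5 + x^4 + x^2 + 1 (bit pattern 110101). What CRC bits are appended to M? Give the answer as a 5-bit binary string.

10111

Append 5 zeros: 101010100000000. Divide by 110101 (XOR where the leading bit is 1):
  pos 0: 101010 XOR 110101 = 011111
  pos 1: 111111 XOR 110101 = 001010
  pos 3: 101000 XOR 110101 = 011101
  pos 4: 111010 XOR 110101 = 001111
  pos 6: 111100 XOR 110101 = 001001
  pos 8: 100100 XOR 110101 = 010001
  pos 9: 100010 XOR 110101 = 010111
Remainder (last 5 bits) = 10111. This is the CRC / FCS.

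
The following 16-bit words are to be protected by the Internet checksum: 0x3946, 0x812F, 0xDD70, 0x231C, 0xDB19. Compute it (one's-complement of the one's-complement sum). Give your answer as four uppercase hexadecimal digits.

One's-complement addition (fold any carry out of bit 15 back into bit 0):
  0x3946 + 0x812F = 0x0BA75
  0xBA75 + 0xDD70 = 0x197E5 → wrap carry → 0x97E6
  0x97E6 + 0x231C = 0x0BB02
  0xBB02 + 0xDB19 = 0x1961B → wrap carry → 0x961C
One's-complement sum = 0x961C.
Checksum = ~0x961C & 0xFFFF = 0x69E3.

69E3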